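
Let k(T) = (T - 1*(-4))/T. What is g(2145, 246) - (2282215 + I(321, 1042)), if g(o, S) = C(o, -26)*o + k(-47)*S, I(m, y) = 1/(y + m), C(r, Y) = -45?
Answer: -3241915859/1363 ≈ -2.3785e+6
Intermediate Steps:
k(T) = (4 + T)/T (k(T) = (T + 4)/T = (4 + T)/T)
I(m, y) = 1/(m + y)
g(o, S) = -45*o + 43*S/47 (g(o, S) = -45*o + ((4 - 47)/(-47))*S = -45*o + (-1/47*(-43))*S = -45*o + 43*S/47)
g(2145, 246) - (2282215 + I(321, 1042)) = (-45*2145 + (43/47)*246) - (2282215 + 1/(321 + 1042)) = (-96525 + 10578/47) - (2282215 + 1/1363) = -4526097/47 - (2282215 + 1/1363) = -4526097/47 - 1*3110659046/1363 = -4526097/47 - 3110659046/1363 = -3241915859/1363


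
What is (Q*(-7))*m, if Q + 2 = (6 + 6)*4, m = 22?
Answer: -7084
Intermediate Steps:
Q = 46 (Q = -2 + (6 + 6)*4 = -2 + 12*4 = -2 + 48 = 46)
(Q*(-7))*m = (46*(-7))*22 = -322*22 = -7084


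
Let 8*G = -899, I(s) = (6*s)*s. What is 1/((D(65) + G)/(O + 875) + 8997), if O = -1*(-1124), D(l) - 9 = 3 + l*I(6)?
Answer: 15992/143991541 ≈ 0.00011106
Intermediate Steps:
I(s) = 6*s**2
G = -899/8 (G = (1/8)*(-899) = -899/8 ≈ -112.38)
D(l) = 12 + 216*l (D(l) = 9 + (3 + l*(6*6**2)) = 9 + (3 + l*(6*36)) = 9 + (3 + l*216) = 9 + (3 + 216*l) = 12 + 216*l)
O = 1124
1/((D(65) + G)/(O + 875) + 8997) = 1/(((12 + 216*65) - 899/8)/(1124 + 875) + 8997) = 1/(((12 + 14040) - 899/8)/1999 + 8997) = 1/((14052 - 899/8)*(1/1999) + 8997) = 1/((111517/8)*(1/1999) + 8997) = 1/(111517/15992 + 8997) = 1/(143991541/15992) = 15992/143991541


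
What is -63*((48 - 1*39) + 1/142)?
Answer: -80577/142 ≈ -567.44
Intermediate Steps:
-63*((48 - 1*39) + 1/142) = -63*((48 - 39) + 1/142) = -63*(9 + 1/142) = -63*1279/142 = -80577/142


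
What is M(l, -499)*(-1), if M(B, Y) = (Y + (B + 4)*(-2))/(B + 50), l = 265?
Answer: 1037/315 ≈ 3.2921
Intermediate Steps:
M(B, Y) = (-8 + Y - 2*B)/(50 + B) (M(B, Y) = (Y + (4 + B)*(-2))/(50 + B) = (Y + (-8 - 2*B))/(50 + B) = (-8 + Y - 2*B)/(50 + B))
M(l, -499)*(-1) = ((-8 - 499 - 2*265)/(50 + 265))*(-1) = ((-8 - 499 - 530)/315)*(-1) = ((1/315)*(-1037))*(-1) = -1037/315*(-1) = 1037/315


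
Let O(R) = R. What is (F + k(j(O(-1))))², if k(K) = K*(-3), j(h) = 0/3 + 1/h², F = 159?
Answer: 24336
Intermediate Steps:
j(h) = h⁻² (j(h) = 0*(⅓) + 1/h² = 0 + h⁻² = h⁻²)
k(K) = -3*K
(F + k(j(O(-1))))² = (159 - 3/(-1)²)² = (159 - 3*1)² = (159 - 3)² = 156² = 24336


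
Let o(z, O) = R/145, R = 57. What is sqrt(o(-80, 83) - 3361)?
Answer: 2*I*sqrt(17664190)/145 ≈ 57.971*I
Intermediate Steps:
o(z, O) = 57/145
sqrt(o(-80, 83) - 3361) = sqrt(57/145 - 3361) = sqrt(-487288/145) = 2*I*sqrt(17664190)/145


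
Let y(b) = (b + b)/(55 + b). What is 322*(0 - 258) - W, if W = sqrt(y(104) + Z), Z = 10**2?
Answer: -83076 - 2*sqrt(640293)/159 ≈ -83086.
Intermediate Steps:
Z = 100
y(b) = 2*b/(55 + b) (y(b) = (2*b)/(55 + b) = 2*b/(55 + b))
W = 2*sqrt(640293)/159 (W = sqrt(2*104/(55 + 104) + 100) = sqrt(2*104/159 + 100) = sqrt(2*104*(1/159) + 100) = sqrt(208/159 + 100) = sqrt(16108/159) = 2*sqrt(640293)/159 ≈ 10.065)
322*(0 - 258) - W = 322*(0 - 258) - 2*sqrt(640293)/159 = 322*(-258) - 2*sqrt(640293)/159 = -83076 - 2*sqrt(640293)/159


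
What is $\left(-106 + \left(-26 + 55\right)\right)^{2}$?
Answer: $5929$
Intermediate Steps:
$\left(-106 + \left(-26 + 55\right)\right)^{2} = \left(-106 + 29\right)^{2} = \left(-77\right)^{2} = 5929$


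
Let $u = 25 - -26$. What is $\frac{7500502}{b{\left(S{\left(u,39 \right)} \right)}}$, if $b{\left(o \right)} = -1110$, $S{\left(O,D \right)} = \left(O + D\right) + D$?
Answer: $- \frac{3750251}{555} \approx -6757.2$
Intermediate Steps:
$u = 51$ ($u = 25 + 26 = 51$)
$S{\left(O,D \right)} = O + 2 D$ ($S{\left(O,D \right)} = \left(D + O\right) + D = O + 2 D$)
$\frac{7500502}{b{\left(S{\left(u,39 \right)} \right)}} = \frac{7500502}{-1110} = 7500502 \left(- \frac{1}{1110}\right) = - \frac{3750251}{555}$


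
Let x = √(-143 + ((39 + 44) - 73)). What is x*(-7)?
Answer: -7*I*√133 ≈ -80.728*I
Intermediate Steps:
x = I*√133 (x = √(-143 + (83 - 73)) = √(-143 + 10) = √(-133) = I*√133 ≈ 11.533*I)
x*(-7) = (I*√133)*(-7) = -7*I*√133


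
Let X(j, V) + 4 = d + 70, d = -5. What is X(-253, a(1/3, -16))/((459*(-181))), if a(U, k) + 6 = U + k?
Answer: -61/83079 ≈ -0.00073424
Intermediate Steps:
a(U, k) = -6 + U + k (a(U, k) = -6 + (U + k) = -6 + U + k)
X(j, V) = 61 (X(j, V) = -4 + (-5 + 70) = -4 + 65 = 61)
X(-253, a(1/3, -16))/((459*(-181))) = 61/((459*(-181))) = 61/(-83079) = 61*(-1/83079) = -61/83079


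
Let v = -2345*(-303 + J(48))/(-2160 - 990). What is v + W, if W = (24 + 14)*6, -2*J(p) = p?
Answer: -463/30 ≈ -15.433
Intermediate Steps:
J(p) = -p/2
W = 228 (W = 38*6 = 228)
v = -7303/30 (v = -2345*(-303 - 1/2*48)/(-2160 - 990) = -2345/((-3150/(-303 - 24))) = -2345/((-3150/(-327))) = -2345/((-3150*(-1/327))) = -2345/1050/109 = -2345*109/1050 = -7303/30 ≈ -243.43)
v + W = -7303/30 + 228 = -463/30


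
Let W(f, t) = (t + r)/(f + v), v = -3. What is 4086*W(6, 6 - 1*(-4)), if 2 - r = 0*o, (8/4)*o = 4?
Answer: 16344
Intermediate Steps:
o = 2 (o = (½)*4 = 2)
r = 2 (r = 2 - 0*2 = 2 - 1*0 = 2 + 0 = 2)
W(f, t) = (2 + t)/(-3 + f) (W(f, t) = (t + 2)/(f - 3) = (2 + t)/(-3 + f))
4086*W(6, 6 - 1*(-4)) = 4086*((2 + (6 - 1*(-4)))/(-3 + 6)) = 4086*((2 + (6 + 4))/3) = 4086*((2 + 10)/3) = 4086*((⅓)*12) = 4086*4 = 16344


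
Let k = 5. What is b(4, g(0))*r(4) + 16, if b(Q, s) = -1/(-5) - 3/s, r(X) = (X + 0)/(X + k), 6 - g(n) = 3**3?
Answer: 1696/105 ≈ 16.152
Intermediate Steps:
g(n) = -21 (g(n) = 6 - 1*3**3 = 6 - 1*27 = 6 - 27 = -21)
r(X) = X/(5 + X) (r(X) = (X + 0)/(X + 5) = X/(5 + X))
b(Q, s) = 1/5 - 3/s (b(Q, s) = -1*(-1/5) - 3/s = 1/5 - 3/s)
b(4, g(0))*r(4) + 16 = ((1/5)*(-15 - 21)/(-21))*(4/(5 + 4)) + 16 = ((1/5)*(-1/21)*(-36))*(4/9) + 16 = 12*(4*(1/9))/35 + 16 = (12/35)*(4/9) + 16 = 16/105 + 16 = 1696/105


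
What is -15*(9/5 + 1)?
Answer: -42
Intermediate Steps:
-15*(9/5 + 1) = -15*14/5 = -42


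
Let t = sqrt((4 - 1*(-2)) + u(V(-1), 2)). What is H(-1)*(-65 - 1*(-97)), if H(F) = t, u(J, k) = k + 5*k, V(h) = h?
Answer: 96*sqrt(2) ≈ 135.76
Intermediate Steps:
u(J, k) = 6*k
t = 3*sqrt(2) (t = sqrt((4 - 1*(-2)) + 6*2) = sqrt((4 + 2) + 12) = sqrt(6 + 12) = sqrt(18) = 3*sqrt(2) ≈ 4.2426)
H(F) = 3*sqrt(2)
H(-1)*(-65 - 1*(-97)) = (3*sqrt(2))*(-65 - 1*(-97)) = (3*sqrt(2))*(-65 + 97) = (3*sqrt(2))*32 = 96*sqrt(2)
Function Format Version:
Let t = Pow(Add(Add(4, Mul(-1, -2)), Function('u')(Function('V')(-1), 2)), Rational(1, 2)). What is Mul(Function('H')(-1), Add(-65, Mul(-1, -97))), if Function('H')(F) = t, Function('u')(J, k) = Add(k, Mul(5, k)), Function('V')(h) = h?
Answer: Mul(96, Pow(2, Rational(1, 2))) ≈ 135.76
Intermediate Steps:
Function('u')(J, k) = Mul(6, k)
t = Mul(3, Pow(2, Rational(1, 2))) (t = Pow(Add(Add(4, Mul(-1, -2)), Mul(6, 2)), Rational(1, 2)) = Pow(Add(Add(4, 2), 12), Rational(1, 2)) = Pow(Add(6, 12), Rational(1, 2)) = Pow(18, Rational(1, 2)) = Mul(3, Pow(2, Rational(1, 2))) ≈ 4.2426)
Function('H')(F) = Mul(3, Pow(2, Rational(1, 2)))
Mul(Function('H')(-1), Add(-65, Mul(-1, -97))) = Mul(Mul(3, Pow(2, Rational(1, 2))), Add(-65, Mul(-1, -97))) = Mul(Mul(3, Pow(2, Rational(1, 2))), Add(-65, 97)) = Mul(Mul(3, Pow(2, Rational(1, 2))), 32) = Mul(96, Pow(2, Rational(1, 2)))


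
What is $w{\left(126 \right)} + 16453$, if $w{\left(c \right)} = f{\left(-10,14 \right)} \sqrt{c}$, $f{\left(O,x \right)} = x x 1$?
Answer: $16453 + 588 \sqrt{14} \approx 18653.0$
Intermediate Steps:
$f{\left(O,x \right)} = x^{2}$ ($f{\left(O,x \right)} = x^{2} \cdot 1 = x^{2}$)
$w{\left(c \right)} = 196 \sqrt{c}$ ($w{\left(c \right)} = 14^{2} \sqrt{c} = 196 \sqrt{c}$)
$w{\left(126 \right)} + 16453 = 196 \sqrt{126} + 16453 = 196 \cdot 3 \sqrt{14} + 16453 = 588 \sqrt{14} + 16453 = 16453 + 588 \sqrt{14}$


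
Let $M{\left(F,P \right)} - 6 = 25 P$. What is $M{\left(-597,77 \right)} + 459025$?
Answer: $460956$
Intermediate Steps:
$M{\left(F,P \right)} = 6 + 25 P$
$M{\left(-597,77 \right)} + 459025 = \left(6 + 25 \cdot 77\right) + 459025 = \left(6 + 1925\right) + 459025 = 1931 + 459025 = 460956$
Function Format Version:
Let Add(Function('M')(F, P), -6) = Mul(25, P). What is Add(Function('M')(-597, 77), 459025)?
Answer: 460956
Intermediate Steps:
Function('M')(F, P) = Add(6, Mul(25, P))
Add(Function('M')(-597, 77), 459025) = Add(Add(6, Mul(25, 77)), 459025) = Add(Add(6, 1925), 459025) = Add(1931, 459025) = 460956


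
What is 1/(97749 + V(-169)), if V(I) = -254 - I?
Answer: 1/97664 ≈ 1.0239e-5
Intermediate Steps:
1/(97749 + V(-169)) = 1/(97749 + (-254 - 1*(-169))) = 1/(97749 + (-254 + 169)) = 1/(97749 - 85) = 1/97664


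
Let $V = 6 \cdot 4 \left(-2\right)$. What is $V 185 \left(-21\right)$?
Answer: $186480$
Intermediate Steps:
$V = -48$ ($V = 24 \left(-2\right) = -48$)
$V 185 \left(-21\right) = \left(-48\right) 185 \left(-21\right) = \left(-8880\right) \left(-21\right) = 186480$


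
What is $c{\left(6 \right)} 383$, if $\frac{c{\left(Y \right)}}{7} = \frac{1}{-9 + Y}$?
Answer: $- \frac{2681}{3} \approx -893.67$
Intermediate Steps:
$c{\left(Y \right)} = \frac{7}{-9 + Y}$
$c{\left(6 \right)} 383 = \frac{7}{-9 + 6} \cdot 383 = \frac{7}{-3} \cdot 383 = 7 \left(- \frac{1}{3}\right) 383 = \left(- \frac{7}{3}\right) 383 = - \frac{2681}{3}$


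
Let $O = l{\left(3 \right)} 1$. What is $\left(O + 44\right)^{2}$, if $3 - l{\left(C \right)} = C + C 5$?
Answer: $841$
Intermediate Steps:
$l{\left(C \right)} = 3 - 6 C$ ($l{\left(C \right)} = 3 - \left(C + C 5\right) = 3 - \left(C + 5 C\right) = 3 - 6 C$)
$O = -15$ ($O = \left(3 - 18\right) 1 = \left(-15\right) 1 = -15$)
$\left(O + 44\right)^{2} = \left(-15 + 44\right)^{2} = 29^{2} = 841$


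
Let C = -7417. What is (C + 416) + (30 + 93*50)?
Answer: -2321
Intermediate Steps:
(C + 416) + (30 + 93*50) = (-7417 + 416) + (30 + 93*50) = -7001 + (30 + 4650) = -7001 + 4680 = -2321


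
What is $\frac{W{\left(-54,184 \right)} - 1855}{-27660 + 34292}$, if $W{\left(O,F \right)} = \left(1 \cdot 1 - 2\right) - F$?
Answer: $- \frac{255}{829} \approx -0.3076$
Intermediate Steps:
$W{\left(O,F \right)} = -1 - F$ ($W{\left(O,F \right)} = \left(1 - 2\right) - F = -1 - F$)
$\frac{W{\left(-54,184 \right)} - 1855}{-27660 + 34292} = \frac{\left(-1 - 184\right) - 1855}{-27660 + 34292} = \frac{\left(-1 - 184\right) - 1855}{6632} = \left(-185 - 1855\right) \frac{1}{6632} = \left(-2040\right) \frac{1}{6632} = - \frac{255}{829}$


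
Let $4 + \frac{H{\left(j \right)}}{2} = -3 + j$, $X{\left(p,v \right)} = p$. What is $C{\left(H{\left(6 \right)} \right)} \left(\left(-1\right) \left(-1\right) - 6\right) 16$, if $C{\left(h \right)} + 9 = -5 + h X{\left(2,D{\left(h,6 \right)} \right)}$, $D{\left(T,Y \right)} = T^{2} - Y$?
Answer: $1440$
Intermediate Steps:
$H{\left(j \right)} = -14 + 2 j$ ($H{\left(j \right)} = -8 + 2 \left(-3 + j\right) = -8 + \left(-6 + 2 j\right) = -14 + 2 j$)
$C{\left(h \right)} = -14 + 2 h$ ($C{\left(h \right)} = -9 + \left(-5 + h 2\right) = -9 + \left(-5 + 2 h\right) = -14 + 2 h$)
$C{\left(H{\left(6 \right)} \right)} \left(\left(-1\right) \left(-1\right) - 6\right) 16 = \left(-14 + 2 \left(-14 + 2 \cdot 6\right)\right) \left(\left(-1\right) \left(-1\right) - 6\right) 16 = \left(-14 + 2 \left(-14 + 12\right)\right) \left(1 - 6\right) 16 = \left(-14 + 2 \left(-2\right)\right) \left(-5\right) 16 = \left(-14 - 4\right) \left(-5\right) 16 = \left(-18\right) \left(-5\right) 16 = 90 \cdot 16 = 1440$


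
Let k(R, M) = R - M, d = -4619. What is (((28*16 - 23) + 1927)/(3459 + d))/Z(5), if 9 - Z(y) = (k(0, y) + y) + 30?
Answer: 14/145 ≈ 0.096552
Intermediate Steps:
Z(y) = -21 (Z(y) = 9 - (((0 - y) + y) + 30) = 9 - ((-y + y) + 30) = 9 - (0 + 30) = 9 - 1*30 = 9 - 30 = -21)
(((28*16 - 23) + 1927)/(3459 + d))/Z(5) = (((28*16 - 23) + 1927)/(3459 - 4619))/(-21) = (((448 - 23) + 1927)/(-1160))*(-1/21) = ((425 + 1927)*(-1/1160))*(-1/21) = (2352*(-1/1160))*(-1/21) = -294/145*(-1/21) = 14/145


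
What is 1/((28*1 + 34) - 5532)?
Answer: -1/5470 ≈ -0.00018282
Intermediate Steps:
1/((28*1 + 34) - 5532) = 1/((28 + 34) - 5532) = 1/(62 - 5532) = 1/(-5470) = -1/5470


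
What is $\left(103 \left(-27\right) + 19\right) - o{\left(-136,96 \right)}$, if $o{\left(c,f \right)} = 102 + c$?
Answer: $-2728$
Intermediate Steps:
$\left(103 \left(-27\right) + 19\right) - o{\left(-136,96 \right)} = \left(103 \left(-27\right) + 19\right) - \left(102 - 136\right) = \left(-2781 + 19\right) - -34 = -2762 + 34 = -2728$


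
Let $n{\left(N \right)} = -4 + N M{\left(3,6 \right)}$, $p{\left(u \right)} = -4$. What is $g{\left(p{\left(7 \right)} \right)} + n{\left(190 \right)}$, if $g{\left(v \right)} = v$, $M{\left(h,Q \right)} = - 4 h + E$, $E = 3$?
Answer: $-1718$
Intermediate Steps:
$M{\left(h,Q \right)} = 3 - 4 h$ ($M{\left(h,Q \right)} = - 4 h + 3 = 3 - 4 h$)
$n{\left(N \right)} = -4 - 9 N$ ($n{\left(N \right)} = -4 + N \left(3 - 12\right) = -4 + N \left(-9\right) = -4 - 9 N$)
$g{\left(p{\left(7 \right)} \right)} + n{\left(190 \right)} = -4 - 1714 = -1718$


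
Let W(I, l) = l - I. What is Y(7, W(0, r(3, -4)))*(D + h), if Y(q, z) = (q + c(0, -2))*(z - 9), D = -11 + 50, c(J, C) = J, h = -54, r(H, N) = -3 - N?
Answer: 840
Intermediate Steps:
D = 39
Y(q, z) = q*(-9 + z) (Y(q, z) = (q + 0)*(z - 9) = q*(-9 + z))
Y(7, W(0, r(3, -4)))*(D + h) = (7*(-9 + ((-3 - 1*(-4)) - 1*0)))*(39 - 54) = (7*(-9 + ((-3 + 4) + 0)))*(-15) = (7*(-9 + (1 + 0)))*(-15) = (7*(-9 + 1))*(-15) = (7*(-8))*(-15) = -56*(-15) = 840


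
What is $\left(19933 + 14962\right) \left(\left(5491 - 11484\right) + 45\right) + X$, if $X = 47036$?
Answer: $-207508424$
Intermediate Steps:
$\left(19933 + 14962\right) \left(\left(5491 - 11484\right) + 45\right) + X = \left(19933 + 14962\right) \left(\left(5491 - 11484\right) + 45\right) + 47036 = 34895 \left(\left(5491 - 11484\right) + 45\right) + 47036 = 34895 \left(-5993 + 45\right) + 47036 = 34895 \left(-5948\right) + 47036 = -207555460 + 47036 = -207508424$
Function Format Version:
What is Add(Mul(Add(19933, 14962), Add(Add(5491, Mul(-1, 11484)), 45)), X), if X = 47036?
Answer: -207508424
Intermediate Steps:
Add(Mul(Add(19933, 14962), Add(Add(5491, Mul(-1, 11484)), 45)), X) = Add(Mul(Add(19933, 14962), Add(Add(5491, Mul(-1, 11484)), 45)), 47036) = Add(Mul(34895, Add(Add(5491, -11484), 45)), 47036) = Add(Mul(34895, Add(-5993, 45)), 47036) = Add(Mul(34895, -5948), 47036) = Add(-207555460, 47036) = -207508424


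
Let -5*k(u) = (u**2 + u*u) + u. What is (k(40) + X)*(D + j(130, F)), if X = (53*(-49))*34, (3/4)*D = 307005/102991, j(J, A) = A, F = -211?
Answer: 1896485353906/102991 ≈ 1.8414e+7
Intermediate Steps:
D = 409340/102991 (D = 4*(307005/102991)/3 = 4*(307005*(1/102991))/3 = (4/3)*(307005/102991) = 409340/102991 ≈ 3.9745)
k(u) = -2*u**2/5 - u/5 (k(u) = -((u**2 + u*u) + u)/5 = -((u**2 + u**2) + u)/5 = -(2*u**2 + u)/5 = -(u + 2*u**2)/5 = -2*u**2/5 - u/5)
X = -88298 (X = -2597*34 = -88298)
(k(40) + X)*(D + j(130, F)) = (-1/5*40*(1 + 2*40) - 88298)*(409340/102991 - 211) = (-1/5*40*(1 + 80) - 88298)*(-21321761/102991) = (-1/5*40*81 - 88298)*(-21321761/102991) = (-648 - 88298)*(-21321761/102991) = -88946*(-21321761/102991) = 1896485353906/102991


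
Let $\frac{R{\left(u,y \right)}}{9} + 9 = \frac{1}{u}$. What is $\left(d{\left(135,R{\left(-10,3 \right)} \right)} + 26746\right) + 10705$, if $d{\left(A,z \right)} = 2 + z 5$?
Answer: $\frac{74087}{2} \approx 37044.0$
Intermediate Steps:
$R{\left(u,y \right)} = -81 + \frac{9}{u}$
$d{\left(A,z \right)} = 2 + 5 z$
$\left(d{\left(135,R{\left(-10,3 \right)} \right)} + 26746\right) + 10705 = \left(\left(2 + 5 \left(-81 + \frac{9}{-10}\right)\right) + 26746\right) + 10705 = \left(\left(2 + 5 \left(-81 + 9 \left(- \frac{1}{10}\right)\right)\right) + 26746\right) + 10705 = \left(\left(2 + 5 \left(-81 - \frac{9}{10}\right)\right) + 26746\right) + 10705 = \left(\left(2 + 5 \left(- \frac{819}{10}\right)\right) + 26746\right) + 10705 = \left(\left(2 - \frac{819}{2}\right) + 26746\right) + 10705 = \left(- \frac{815}{2} + 26746\right) + 10705 = \frac{52677}{2} + 10705 = \frac{74087}{2}$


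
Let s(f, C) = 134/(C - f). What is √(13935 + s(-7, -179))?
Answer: √103057498/86 ≈ 118.04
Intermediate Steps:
√(13935 + s(-7, -179)) = √(13935 + 134/(-179 - 1*(-7))) = √(13935 + 134/(-179 + 7)) = √(13935 + 134/(-172)) = √(13935 + 134*(-1/172)) = √(13935 - 67/86) = √(1198343/86) = √103057498/86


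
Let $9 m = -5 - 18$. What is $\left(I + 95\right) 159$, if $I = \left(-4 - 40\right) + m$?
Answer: $\frac{23108}{3} \approx 7702.7$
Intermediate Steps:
$m = - \frac{23}{9}$ ($m = \frac{-5 - 18}{9} = \frac{1}{9} \left(-23\right) = - \frac{23}{9} \approx -2.5556$)
$I = - \frac{419}{9}$ ($I = \left(-4 - 40\right) - \frac{23}{9} = -44 - \frac{23}{9} = - \frac{419}{9} \approx -46.556$)
$\left(I + 95\right) 159 = \left(- \frac{419}{9} + 95\right) 159 = \frac{436}{9} \cdot 159 = \frac{23108}{3}$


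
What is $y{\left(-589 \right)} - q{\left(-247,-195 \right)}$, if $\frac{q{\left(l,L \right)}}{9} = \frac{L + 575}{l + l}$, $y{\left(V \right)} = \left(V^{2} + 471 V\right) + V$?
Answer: $\frac{895959}{13} \approx 68920.0$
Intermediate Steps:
$y{\left(V \right)} = V^{2} + 472 V$
$q{\left(l,L \right)} = \frac{9 \left(575 + L\right)}{2 l}$ ($q{\left(l,L \right)} = 9 \frac{L + 575}{l + l} = 9 \frac{575 + L}{2 l} = \frac{9 \left(575 + L\right)}{2 l}$)
$y{\left(-589 \right)} - q{\left(-247,-195 \right)} = - 589 \left(472 - 589\right) - \frac{9 \left(575 - 195\right)}{2 \left(-247\right)} = \left(-589\right) \left(-117\right) - \frac{9}{2} \left(- \frac{1}{247}\right) 380 = 68913 - - \frac{90}{13} = 68913 + \frac{90}{13} = \frac{895959}{13}$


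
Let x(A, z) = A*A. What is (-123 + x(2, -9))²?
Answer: 14161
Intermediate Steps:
x(A, z) = A²
(-123 + x(2, -9))² = (-123 + 2²)² = (-123 + 4)² = (-119)² = 14161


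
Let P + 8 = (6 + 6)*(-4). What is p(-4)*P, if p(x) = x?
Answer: 224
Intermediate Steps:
P = -56 (P = -8 + (6 + 6)*(-4) = -8 + 12*(-4) = -8 - 48 = -56)
p(-4)*P = -4*(-56) = 224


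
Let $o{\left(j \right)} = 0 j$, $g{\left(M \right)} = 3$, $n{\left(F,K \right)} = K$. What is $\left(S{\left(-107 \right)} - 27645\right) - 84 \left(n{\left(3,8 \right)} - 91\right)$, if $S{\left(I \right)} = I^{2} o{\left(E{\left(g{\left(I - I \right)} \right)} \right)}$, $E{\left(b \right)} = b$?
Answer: $-20673$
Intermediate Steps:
$o{\left(j \right)} = 0$
$S{\left(I \right)} = 0$ ($S{\left(I \right)} = I^{2} \cdot 0 = 0$)
$\left(S{\left(-107 \right)} - 27645\right) - 84 \left(n{\left(3,8 \right)} - 91\right) = \left(0 - 27645\right) - 84 \left(8 - 91\right) = -27645 - -6972 = -27645 + 6972 = -20673$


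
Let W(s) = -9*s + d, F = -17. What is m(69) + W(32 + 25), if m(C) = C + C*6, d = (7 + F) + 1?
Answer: -39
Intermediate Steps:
d = -9 (d = (7 - 17) + 1 = -10 + 1 = -9)
m(C) = 7*C (m(C) = C + 6*C = 7*C)
W(s) = -9 - 9*s (W(s) = -9*s - 9 = -9 - 9*s)
m(69) + W(32 + 25) = 7*69 + (-9 - 9*(32 + 25)) = 483 + (-9 - 9*57) = 483 + (-9 - 513) = 483 - 522 = -39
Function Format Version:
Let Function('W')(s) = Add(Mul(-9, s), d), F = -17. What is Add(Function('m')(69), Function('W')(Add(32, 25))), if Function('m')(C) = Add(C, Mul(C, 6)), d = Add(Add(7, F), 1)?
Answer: -39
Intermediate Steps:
d = -9 (d = Add(Add(7, -17), 1) = Add(-10, 1) = -9)
Function('m')(C) = Mul(7, C) (Function('m')(C) = Add(C, Mul(6, C)) = Mul(7, C))
Function('W')(s) = Add(-9, Mul(-9, s)) (Function('W')(s) = Add(Mul(-9, s), -9) = Add(-9, Mul(-9, s)))
Add(Function('m')(69), Function('W')(Add(32, 25))) = Add(Mul(7, 69), Add(-9, Mul(-9, Add(32, 25)))) = Add(483, Add(-9, Mul(-9, 57))) = Add(483, Add(-9, -513)) = Add(483, -522) = -39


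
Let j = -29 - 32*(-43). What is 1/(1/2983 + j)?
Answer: 2983/4018102 ≈ 0.00074239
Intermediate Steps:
j = 1347 (j = -29 + 1376 = 1347)
1/(1/2983 + j) = 1/(1/2983 + 1347) = 1/(4018102/2983) = 2983/4018102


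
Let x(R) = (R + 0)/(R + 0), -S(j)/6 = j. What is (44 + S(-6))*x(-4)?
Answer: 80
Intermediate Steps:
S(j) = -6*j
x(R) = 1 (x(R) = R/R = 1)
(44 + S(-6))*x(-4) = (44 - 6*(-6))*1 = (44 + 36)*1 = 80*1 = 80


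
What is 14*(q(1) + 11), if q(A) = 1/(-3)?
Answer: 448/3 ≈ 149.33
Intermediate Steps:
q(A) = -1/3
14*(q(1) + 11) = 14*(-1/3 + 11) = 14*(32/3) = 448/3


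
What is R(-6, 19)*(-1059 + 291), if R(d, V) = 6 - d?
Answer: -9216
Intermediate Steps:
R(-6, 19)*(-1059 + 291) = (6 - 1*(-6))*(-1059 + 291) = (6 + 6)*(-768) = 12*(-768) = -9216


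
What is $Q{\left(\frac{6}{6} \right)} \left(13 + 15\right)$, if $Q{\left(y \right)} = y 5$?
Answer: $140$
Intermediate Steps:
$Q{\left(y \right)} = 5 y$
$Q{\left(\frac{6}{6} \right)} \left(13 + 15\right) = 5 \cdot \frac{6}{6} \left(13 + 15\right) = 5 \cdot 6 \cdot \frac{1}{6} \cdot 28 = 5 \cdot 1 \cdot 28 = 5 \cdot 28 = 140$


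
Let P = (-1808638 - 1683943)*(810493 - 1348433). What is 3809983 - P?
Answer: -1878795213157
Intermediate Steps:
P = 1878799023140 (P = -3492581*(-537940) = 1878799023140)
3809983 - P = 3809983 - 1*1878799023140 = 3809983 - 1878799023140 = -1878795213157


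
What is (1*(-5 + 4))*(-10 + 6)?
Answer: 4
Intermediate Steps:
(1*(-5 + 4))*(-10 + 6) = (1*(-1))*(-4) = -1*(-4) = 4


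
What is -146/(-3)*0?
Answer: 0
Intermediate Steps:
-146/(-3)*0 = -146*(-⅓)*0 = (146/3)*0 = 0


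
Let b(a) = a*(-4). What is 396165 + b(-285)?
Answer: 397305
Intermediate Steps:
b(a) = -4*a
396165 + b(-285) = 396165 - 4*(-285) = 396165 + 1140 = 397305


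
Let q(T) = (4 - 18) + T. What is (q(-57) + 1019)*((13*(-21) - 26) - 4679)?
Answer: -4719144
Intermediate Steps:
q(T) = -14 + T
(q(-57) + 1019)*((13*(-21) - 26) - 4679) = ((-14 - 57) + 1019)*((13*(-21) - 26) - 4679) = (-71 + 1019)*((-273 - 26) - 4679) = 948*(-299 - 4679) = 948*(-4978) = -4719144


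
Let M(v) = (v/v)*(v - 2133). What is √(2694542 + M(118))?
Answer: √2692527 ≈ 1640.9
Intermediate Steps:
M(v) = -2133 + v (M(v) = 1*(-2133 + v) = -2133 + v)
√(2694542 + M(118)) = √(2694542 + (-2133 + 118)) = √(2694542 - 2015) = √2692527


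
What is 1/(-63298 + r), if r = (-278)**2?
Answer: 1/13986 ≈ 7.1500e-5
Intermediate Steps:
r = 77284
1/(-63298 + r) = 1/(-63298 + 77284) = 1/13986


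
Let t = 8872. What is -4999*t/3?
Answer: -44351128/3 ≈ -1.4784e+7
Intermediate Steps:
-4999*t/3 = -4999/(3/8872) = -4999/(3*(1/8872)) = -4999/3/8872 = -4999*8872/3 = -44351128/3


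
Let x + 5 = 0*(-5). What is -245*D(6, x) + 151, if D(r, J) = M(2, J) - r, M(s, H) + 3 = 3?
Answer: 1621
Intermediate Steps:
M(s, H) = 0 (M(s, H) = -3 + 3 = 0)
x = -5 (x = -5 + 0*(-5) = -5 + 0 = -5)
D(r, J) = -r (D(r, J) = 0 - r = -r)
-245*D(6, x) + 151 = -(-245)*6 + 151 = -245*(-6) + 151 = 1470 + 151 = 1621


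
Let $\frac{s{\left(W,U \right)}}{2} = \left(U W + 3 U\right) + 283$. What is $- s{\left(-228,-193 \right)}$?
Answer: $-87416$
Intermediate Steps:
$s{\left(W,U \right)} = 566 + 6 U + 2 U W$ ($s{\left(W,U \right)} = 2 \left(\left(U W + 3 U\right) + 283\right) = 2 \left(\left(3 U + U W\right) + 283\right) = 2 \left(283 + 3 U + U W\right) = 566 + 6 U + 2 U W$)
$- s{\left(-228,-193 \right)} = - (566 + 6 \left(-193\right) + 2 \left(-193\right) \left(-228\right)) = - (566 - 1158 + 88008) = \left(-1\right) 87416 = -87416$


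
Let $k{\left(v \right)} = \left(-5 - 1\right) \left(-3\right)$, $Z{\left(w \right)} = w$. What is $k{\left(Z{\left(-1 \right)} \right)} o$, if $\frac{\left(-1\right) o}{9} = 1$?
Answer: $-162$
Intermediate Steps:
$o = -9$ ($o = \left(-9\right) 1 = -9$)
$k{\left(v \right)} = 18$ ($k{\left(v \right)} = \left(-6\right) \left(-3\right) = 18$)
$k{\left(Z{\left(-1 \right)} \right)} o = 18 \left(-9\right) = -162$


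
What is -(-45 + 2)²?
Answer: -1849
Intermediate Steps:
-(-45 + 2)² = -1*(-43)² = -1*1849 = -1849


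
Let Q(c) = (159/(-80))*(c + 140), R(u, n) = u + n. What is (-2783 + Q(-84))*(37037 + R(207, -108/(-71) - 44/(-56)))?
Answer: -1071551739747/9940 ≈ -1.0780e+8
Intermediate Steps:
R(u, n) = n + u
Q(c) = -1113/4 - 159*c/80 (Q(c) = (159*(-1/80))*(140 + c) = -159*(140 + c)/80 = -1113/4 - 159*c/80)
(-2783 + Q(-84))*(37037 + R(207, -108/(-71) - 44/(-56))) = (-2783 + (-1113/4 - 159/80*(-84)))*(37037 + ((-108/(-71) - 44/(-56)) + 207)) = (-2783 + (-1113/4 + 3339/20))*(37037 + ((-108*(-1/71) - 44*(-1/56)) + 207)) = (-2783 - 1113/10)*(37037 + ((108/71 + 11/14) + 207)) = -28943*(37037 + (2293/994 + 207))/10 = -28943*(37037 + 208051/994)/10 = -28943/10*37022829/994 = -1071551739747/9940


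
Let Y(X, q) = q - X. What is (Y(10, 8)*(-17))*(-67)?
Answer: -2278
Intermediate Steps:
(Y(10, 8)*(-17))*(-67) = ((8 - 1*10)*(-17))*(-67) = ((8 - 10)*(-17))*(-67) = -2*(-17)*(-67) = 34*(-67) = -2278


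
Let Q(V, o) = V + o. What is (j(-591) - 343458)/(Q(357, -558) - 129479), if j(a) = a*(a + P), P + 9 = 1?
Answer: -10551/129680 ≈ -0.081362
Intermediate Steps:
P = -8 (P = -9 + 1 = -8)
j(a) = a*(-8 + a) (j(a) = a*(a - 8) = a*(-8 + a))
(j(-591) - 343458)/(Q(357, -558) - 129479) = (-591*(-8 - 591) - 343458)/((357 - 558) - 129479) = (-591*(-599) - 343458)/(-201 - 129479) = (354009 - 343458)/(-129680) = 10551*(-1/129680) = -10551/129680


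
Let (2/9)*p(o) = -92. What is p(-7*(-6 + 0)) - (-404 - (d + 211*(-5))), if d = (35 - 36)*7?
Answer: -1072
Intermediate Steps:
p(o) = -414 (p(o) = (9/2)*(-92) = -414)
d = -7 (d = -1*7 = -7)
p(-7*(-6 + 0)) - (-404 - (d + 211*(-5))) = -414 - (-404 - (-7 + 211*(-5))) = -414 - (-404 - (-7 - 1055)) = -414 - (-404 - 1*(-1062)) = -414 - (-404 + 1062) = -414 - 1*658 = -414 - 658 = -1072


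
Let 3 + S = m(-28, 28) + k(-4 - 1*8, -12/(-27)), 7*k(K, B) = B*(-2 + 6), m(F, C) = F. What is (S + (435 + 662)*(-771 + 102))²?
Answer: 2137878293942416/3969 ≈ 5.3864e+11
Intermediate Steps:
k(K, B) = 4*B/7 (k(K, B) = (B*(-2 + 6))/7 = (B*4)/7 = (4*B)/7 = 4*B/7)
S = -1937/63 (S = -3 + (-28 + 4*(-12/(-27))/7) = -3 + (-28 + 4*(-12*(-1/27))/7) = -3 + (-28 + (4/7)*(4/9)) = -3 + (-28 + 16/63) = -3 - 1748/63 = -1937/63 ≈ -30.746)
(S + (435 + 662)*(-771 + 102))² = (-1937/63 + (435 + 662)*(-771 + 102))² = (-1937/63 + 1097*(-669))² = (-1937/63 - 733893)² = (-46237196/63)² = 2137878293942416/3969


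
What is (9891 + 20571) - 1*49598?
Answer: -19136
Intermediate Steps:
(9891 + 20571) - 1*49598 = 30462 - 49598 = -19136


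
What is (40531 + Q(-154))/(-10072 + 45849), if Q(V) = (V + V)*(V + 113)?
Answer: 53159/35777 ≈ 1.4858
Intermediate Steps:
Q(V) = 2*V*(113 + V) (Q(V) = (2*V)*(113 + V) = 2*V*(113 + V))
(40531 + Q(-154))/(-10072 + 45849) = (40531 + 2*(-154)*(113 - 154))/(-10072 + 45849) = (40531 + 2*(-154)*(-41))/35777 = (40531 + 12628)*(1/35777) = 53159*(1/35777) = 53159/35777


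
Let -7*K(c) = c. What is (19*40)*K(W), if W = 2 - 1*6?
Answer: 3040/7 ≈ 434.29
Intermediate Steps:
W = -4 (W = 2 - 6 = -4)
K(c) = -c/7
(19*40)*K(W) = (19*40)*(-⅐*(-4)) = 760*(4/7) = 3040/7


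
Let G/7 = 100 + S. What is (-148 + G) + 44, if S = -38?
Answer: 330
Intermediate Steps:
G = 434 (G = 7*(100 - 38) = 7*62 = 434)
(-148 + G) + 44 = (-148 + 434) + 44 = 286 + 44 = 330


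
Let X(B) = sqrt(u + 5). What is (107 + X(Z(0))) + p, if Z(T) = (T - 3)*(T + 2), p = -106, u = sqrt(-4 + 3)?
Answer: 1 + sqrt(5 + I) ≈ 3.2471 + 0.22251*I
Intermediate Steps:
u = I (u = sqrt(-1) = I ≈ 1.0*I)
Z(T) = (-3 + T)*(2 + T)
X(B) = sqrt(5 + I) (X(B) = sqrt(I + 5) = sqrt(5 + I))
(107 + X(Z(0))) + p = (107 + sqrt(5 + I)) - 106 = 1 + sqrt(5 + I)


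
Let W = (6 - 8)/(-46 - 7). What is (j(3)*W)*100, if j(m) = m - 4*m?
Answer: -1800/53 ≈ -33.962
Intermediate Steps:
j(m) = -3*m
W = 2/53 (W = -2/(-53) = -2*(-1/53) = 2/53 ≈ 0.037736)
(j(3)*W)*100 = (-3*3*(2/53))*100 = -9*2/53*100 = -18/53*100 = -1800/53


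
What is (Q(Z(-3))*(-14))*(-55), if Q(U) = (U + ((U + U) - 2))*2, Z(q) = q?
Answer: -16940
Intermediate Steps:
Q(U) = -4 + 6*U (Q(U) = (U + (2*U - 2))*2 = (U + (-2 + 2*U))*2 = (-2 + 3*U)*2 = -4 + 6*U)
(Q(Z(-3))*(-14))*(-55) = ((-4 + 6*(-3))*(-14))*(-55) = ((-4 - 18)*(-14))*(-55) = -22*(-14)*(-55) = 308*(-55) = -16940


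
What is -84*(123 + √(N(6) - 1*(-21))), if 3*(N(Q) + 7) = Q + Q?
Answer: -10332 - 252*√2 ≈ -10688.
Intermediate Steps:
N(Q) = -7 + 2*Q/3 (N(Q) = -7 + (Q + Q)/3 = -7 + (2*Q)/3 = -7 + 2*Q/3)
-84*(123 + √(N(6) - 1*(-21))) = -84*(123 + √((-7 + (⅔)*6) - 1*(-21))) = -84*(123 + √((-7 + 4) + 21)) = -84*(123 + √(-3 + 21)) = -84*(123 + √18) = -84*(123 + 3*√2) = -10332 - 252*√2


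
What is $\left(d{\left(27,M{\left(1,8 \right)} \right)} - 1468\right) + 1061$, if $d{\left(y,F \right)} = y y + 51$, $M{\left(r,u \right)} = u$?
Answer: $373$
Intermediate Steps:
$d{\left(y,F \right)} = 51 + y^{2}$ ($d{\left(y,F \right)} = y^{2} + 51 = 51 + y^{2}$)
$\left(d{\left(27,M{\left(1,8 \right)} \right)} - 1468\right) + 1061 = \left(\left(51 + 27^{2}\right) - 1468\right) + 1061 = \left(\left(51 + 729\right) - 1468\right) + 1061 = \left(780 - 1468\right) + 1061 = -688 + 1061 = 373$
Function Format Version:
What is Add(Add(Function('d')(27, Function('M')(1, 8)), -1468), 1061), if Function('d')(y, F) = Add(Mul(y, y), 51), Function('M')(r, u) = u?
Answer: 373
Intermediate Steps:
Function('d')(y, F) = Add(51, Pow(y, 2)) (Function('d')(y, F) = Add(Pow(y, 2), 51) = Add(51, Pow(y, 2)))
Add(Add(Function('d')(27, Function('M')(1, 8)), -1468), 1061) = Add(Add(Add(51, Pow(27, 2)), -1468), 1061) = Add(Add(Add(51, 729), -1468), 1061) = Add(Add(780, -1468), 1061) = Add(-688, 1061) = 373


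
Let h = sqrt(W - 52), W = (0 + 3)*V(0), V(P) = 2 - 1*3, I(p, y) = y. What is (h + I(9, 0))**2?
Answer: -55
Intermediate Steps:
V(P) = -1 (V(P) = 2 - 3 = -1)
W = -3 (W = (0 + 3)*(-1) = 3*(-1) = -3)
h = I*sqrt(55) (h = sqrt(-3 - 52) = sqrt(-55) = I*sqrt(55) ≈ 7.4162*I)
(h + I(9, 0))**2 = (I*sqrt(55) + 0)**2 = (I*sqrt(55))**2 = -55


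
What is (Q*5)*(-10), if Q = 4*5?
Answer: -1000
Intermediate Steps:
Q = 20
(Q*5)*(-10) = (20*5)*(-10) = 100*(-10) = -1000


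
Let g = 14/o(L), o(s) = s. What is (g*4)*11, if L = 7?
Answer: 88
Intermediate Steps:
g = 2 (g = 14/7 = 14*(1/7) = 2)
(g*4)*11 = (2*4)*11 = 8*11 = 88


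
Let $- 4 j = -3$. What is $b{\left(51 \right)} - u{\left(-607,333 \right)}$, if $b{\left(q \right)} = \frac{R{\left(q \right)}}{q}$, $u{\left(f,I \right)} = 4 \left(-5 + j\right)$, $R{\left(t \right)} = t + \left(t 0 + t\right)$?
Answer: $19$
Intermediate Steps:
$j = \frac{3}{4}$ ($j = \left(- \frac{1}{4}\right) \left(-3\right) = \frac{3}{4} \approx 0.75$)
$R{\left(t \right)} = 2 t$ ($R{\left(t \right)} = t + \left(0 + t\right) = t + t = 2 t$)
$u{\left(f,I \right)} = -17$ ($u{\left(f,I \right)} = 4 \left(-5 + \frac{3}{4}\right) = 4 \left(- \frac{17}{4}\right) = -17$)
$b{\left(q \right)} = 2$ ($b{\left(q \right)} = \frac{2 q}{q} = 2$)
$b{\left(51 \right)} - u{\left(-607,333 \right)} = 2 - -17 = 2 + 17 = 19$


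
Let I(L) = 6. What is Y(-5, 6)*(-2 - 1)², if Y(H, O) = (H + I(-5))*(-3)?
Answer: -27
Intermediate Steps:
Y(H, O) = -18 - 3*H (Y(H, O) = (H + 6)*(-3) = (6 + H)*(-3) = -18 - 3*H)
Y(-5, 6)*(-2 - 1)² = (-18 - 3*(-5))*(-2 - 1)² = (-18 + 15)*(-3)² = -3*9 = -27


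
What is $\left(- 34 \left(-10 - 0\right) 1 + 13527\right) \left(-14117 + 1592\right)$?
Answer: $-173684175$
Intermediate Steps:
$\left(- 34 \left(-10 - 0\right) 1 + 13527\right) \left(-14117 + 1592\right) = \left(- 34 \left(-10 + 0\right) 1 + 13527\right) \left(-12525\right) = \left(\left(-34\right) \left(-10\right) 1 + 13527\right) \left(-12525\right) = \left(340 \cdot 1 + 13527\right) \left(-12525\right) = \left(340 + 13527\right) \left(-12525\right) = 13867 \left(-12525\right) = -173684175$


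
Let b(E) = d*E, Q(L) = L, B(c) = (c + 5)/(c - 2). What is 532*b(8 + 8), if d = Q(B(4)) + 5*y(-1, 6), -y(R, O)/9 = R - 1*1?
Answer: 804384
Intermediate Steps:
y(R, O) = 9 - 9*R (y(R, O) = -9*(R - 1*1) = -9*(R - 1) = -9*(-1 + R) = 9 - 9*R)
B(c) = (5 + c)/(-2 + c)
d = 189/2 (d = (5 + 4)/(-2 + 4) + 5*(9 - 9*(-1)) = 9/2 + 5*(9 + 9) = (½)*9 + 5*18 = 9/2 + 90 = 189/2 ≈ 94.500)
b(E) = 189*E/2
532*b(8 + 8) = 532*(189*(8 + 8)/2) = 532*((189/2)*16) = 532*1512 = 804384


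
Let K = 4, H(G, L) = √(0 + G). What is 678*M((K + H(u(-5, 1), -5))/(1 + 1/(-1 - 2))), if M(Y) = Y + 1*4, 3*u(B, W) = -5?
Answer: 6780 + 339*I*√15 ≈ 6780.0 + 1312.9*I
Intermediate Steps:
u(B, W) = -5/3 (u(B, W) = (⅓)*(-5) = -5/3)
H(G, L) = √G
M(Y) = 4 + Y (M(Y) = Y + 4 = 4 + Y)
678*M((K + H(u(-5, 1), -5))/(1 + 1/(-1 - 2))) = 678*(4 + (4 + √(-5/3))/(1 + 1/(-1 - 2))) = 678*(4 + (4 + I*√15/3)/(1 + 1/(-3))) = 678*(4 + (4 + I*√15/3)/(1 - ⅓)) = 678*(4 + (4 + I*√15/3)/(⅔)) = 678*(4 + (4 + I*√15/3)*(3/2)) = 678*(4 + (6 + I*√15/2)) = 678*(10 + I*√15/2) = 6780 + 339*I*√15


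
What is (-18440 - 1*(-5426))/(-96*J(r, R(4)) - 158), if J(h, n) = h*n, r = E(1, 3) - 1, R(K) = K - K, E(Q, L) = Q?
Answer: 6507/79 ≈ 82.367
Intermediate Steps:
R(K) = 0
r = 0 (r = 1 - 1 = 0)
(-18440 - 1*(-5426))/(-96*J(r, R(4)) - 158) = (-18440 - 1*(-5426))/(-0*0 - 158) = (-18440 + 5426)/(-96*0 - 158) = -13014/(0 - 158) = -13014/(-158) = -13014*(-1/158) = 6507/79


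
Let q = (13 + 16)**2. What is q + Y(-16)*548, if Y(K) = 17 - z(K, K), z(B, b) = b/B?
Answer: 9609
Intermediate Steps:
Y(K) = 16 (Y(K) = 17 - K/K = 17 - 1*1 = 17 - 1 = 16)
q = 841 (q = 29**2 = 841)
q + Y(-16)*548 = 841 + 16*548 = 841 + 8768 = 9609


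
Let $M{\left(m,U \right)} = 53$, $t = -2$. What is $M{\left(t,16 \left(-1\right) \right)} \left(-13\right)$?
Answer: $-689$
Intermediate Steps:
$M{\left(t,16 \left(-1\right) \right)} \left(-13\right) = 53 \left(-13\right) = -689$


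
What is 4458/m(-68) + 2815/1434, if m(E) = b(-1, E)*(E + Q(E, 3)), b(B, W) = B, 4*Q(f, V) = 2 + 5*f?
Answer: 13644119/437370 ≈ 31.196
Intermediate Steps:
Q(f, V) = ½ + 5*f/4 (Q(f, V) = (2 + 5*f)/4 = ½ + 5*f/4)
m(E) = -½ - 9*E/4 (m(E) = -(E + (½ + 5*E/4)) = -(½ + 9*E/4) = -½ - 9*E/4)
4458/m(-68) + 2815/1434 = 4458/(-½ - 9/4*(-68)) + 2815/1434 = 4458/(-½ + 153) + 2815*(1/1434) = 4458/(305/2) + 2815/1434 = 4458*(2/305) + 2815/1434 = 8916/305 + 2815/1434 = 13644119/437370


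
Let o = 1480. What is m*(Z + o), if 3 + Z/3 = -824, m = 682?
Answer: -682682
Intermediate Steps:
Z = -2481 (Z = -9 + 3*(-824) = -9 - 2472 = -2481)
m*(Z + o) = 682*(-2481 + 1480) = 682*(-1001) = -682682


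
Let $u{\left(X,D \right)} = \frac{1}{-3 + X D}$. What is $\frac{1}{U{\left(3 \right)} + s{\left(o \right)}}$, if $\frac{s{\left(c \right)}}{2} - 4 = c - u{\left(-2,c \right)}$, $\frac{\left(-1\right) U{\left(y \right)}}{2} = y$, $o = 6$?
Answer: $\frac{15}{212} \approx 0.070755$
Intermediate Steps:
$u{\left(X,D \right)} = \frac{1}{-3 + D X}$
$U{\left(y \right)} = - 2 y$
$s{\left(c \right)} = 8 - \frac{2}{-3 - 2 c} + 2 c$ ($s{\left(c \right)} = 8 + 2 \left(c - \frac{1}{-3 + c \left(-2\right)}\right) = 8 + 2 \left(c - \frac{1}{-3 - 2 c}\right) = 8 + \left(- \frac{2}{-3 - 2 c} + 2 c\right) = 8 - \frac{2}{-3 - 2 c} + 2 c$)
$\frac{1}{U{\left(3 \right)} + s{\left(o \right)}} = \frac{1}{\left(-2\right) 3 + \frac{2 \left(13 + 2 \cdot 6^{2} + 11 \cdot 6\right)}{3 + 2 \cdot 6}} = \frac{1}{-6 + \frac{2 \left(13 + 2 \cdot 36 + 66\right)}{3 + 12}} = \frac{1}{-6 + \frac{2 \left(13 + 72 + 66\right)}{15}} = \frac{1}{-6 + 2 \cdot \frac{1}{15} \cdot 151} = \frac{1}{-6 + \frac{302}{15}} = \frac{1}{\frac{212}{15}} = \frac{15}{212}$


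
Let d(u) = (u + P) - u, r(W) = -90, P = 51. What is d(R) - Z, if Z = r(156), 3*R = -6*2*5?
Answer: 141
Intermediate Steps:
R = -20 (R = (-6*2*5)/3 = (-12*5)/3 = (1/3)*(-60) = -20)
Z = -90
d(u) = 51 (d(u) = (u + 51) - u = (51 + u) - u = 51)
d(R) - Z = 51 - 1*(-90) = 51 + 90 = 141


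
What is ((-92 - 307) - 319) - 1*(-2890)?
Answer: 2172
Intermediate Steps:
((-92 - 307) - 319) - 1*(-2890) = (-399 - 319) + 2890 = -718 + 2890 = 2172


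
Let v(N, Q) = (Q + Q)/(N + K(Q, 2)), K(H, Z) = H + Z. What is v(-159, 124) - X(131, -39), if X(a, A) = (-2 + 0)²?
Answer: -380/33 ≈ -11.515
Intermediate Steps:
X(a, A) = 4 (X(a, A) = (-2)² = 4)
v(N, Q) = 2*Q/(2 + N + Q) (v(N, Q) = (Q + Q)/(N + (Q + 2)) = (2*Q)/(N + (2 + Q)) = (2*Q)/(2 + N + Q) = 2*Q/(2 + N + Q))
v(-159, 124) - X(131, -39) = 2*124/(2 - 159 + 124) - 1*4 = 2*124/(-33) - 4 = 2*124*(-1/33) - 4 = -248/33 - 4 = -380/33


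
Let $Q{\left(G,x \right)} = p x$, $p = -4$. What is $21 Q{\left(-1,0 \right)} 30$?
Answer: $0$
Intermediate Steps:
$Q{\left(G,x \right)} = - 4 x$
$21 Q{\left(-1,0 \right)} 30 = 21 \left(\left(-4\right) 0\right) 30 = 21 \cdot 0 \cdot 30 = 0 \cdot 30 = 0$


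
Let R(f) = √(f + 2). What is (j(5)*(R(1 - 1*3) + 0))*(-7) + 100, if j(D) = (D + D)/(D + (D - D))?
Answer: 100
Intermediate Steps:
R(f) = √(2 + f)
j(D) = 2 (j(D) = (2*D)/(D + 0) = (2*D)/D = 2)
(j(5)*(R(1 - 1*3) + 0))*(-7) + 100 = (2*(√(2 + (1 - 1*3)) + 0))*(-7) + 100 = (2*(√(2 + (1 - 3)) + 0))*(-7) + 100 = (2*(√(2 - 2) + 0))*(-7) + 100 = (2*(√0 + 0))*(-7) + 100 = (2*(0 + 0))*(-7) + 100 = (2*0)*(-7) + 100 = 0*(-7) + 100 = 0 + 100 = 100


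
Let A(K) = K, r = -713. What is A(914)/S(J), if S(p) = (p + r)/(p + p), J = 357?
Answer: -163149/89 ≈ -1833.1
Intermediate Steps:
S(p) = (-713 + p)/(2*p) (S(p) = (p - 713)/(p + p) = (-713 + p)/((2*p)) = (-713 + p)*(1/(2*p)) = (-713 + p)/(2*p))
A(914)/S(J) = 914/(((1/2)*(-713 + 357)/357)) = 914/(((1/2)*(1/357)*(-356))) = 914/(-178/357) = 914*(-357/178) = -163149/89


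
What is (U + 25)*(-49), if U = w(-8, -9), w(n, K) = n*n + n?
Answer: -3969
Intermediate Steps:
w(n, K) = n + n**2 (w(n, K) = n**2 + n = n + n**2)
U = 56 (U = -8*(1 - 8) = -8*(-7) = 56)
(U + 25)*(-49) = (56 + 25)*(-49) = 81*(-49) = -3969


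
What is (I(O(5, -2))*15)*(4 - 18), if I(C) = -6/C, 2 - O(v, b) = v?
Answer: -420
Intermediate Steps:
O(v, b) = 2 - v
(I(O(5, -2))*15)*(4 - 18) = (-6/(2 - 1*5)*15)*(4 - 18) = (-6/(2 - 5)*15)*(-14) = (-6/(-3)*15)*(-14) = (-6*(-⅓)*15)*(-14) = (2*15)*(-14) = 30*(-14) = -420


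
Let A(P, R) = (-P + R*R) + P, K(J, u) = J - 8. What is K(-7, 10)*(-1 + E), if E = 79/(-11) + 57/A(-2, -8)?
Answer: 76995/704 ≈ 109.37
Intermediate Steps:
K(J, u) = -8 + J
A(P, R) = R² (A(P, R) = (-P + R²) + P = (R² - P) + P = R²)
E = -4429/704 (E = 79/(-11) + 57/((-8)²) = 79*(-1/11) + 57/64 = -79/11 + 57*(1/64) = -79/11 + 57/64 = -4429/704 ≈ -6.2912)
K(-7, 10)*(-1 + E) = (-8 - 7)*(-1 - 4429/704) = -15*(-5133/704) = 76995/704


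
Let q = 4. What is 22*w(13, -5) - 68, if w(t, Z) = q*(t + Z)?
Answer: 636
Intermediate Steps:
w(t, Z) = 4*Z + 4*t (w(t, Z) = 4*(t + Z) = 4*(Z + t) = 4*Z + 4*t)
22*w(13, -5) - 68 = 22*(4*(-5) + 4*13) - 68 = 22*(-20 + 52) - 68 = 22*32 - 68 = 704 - 68 = 636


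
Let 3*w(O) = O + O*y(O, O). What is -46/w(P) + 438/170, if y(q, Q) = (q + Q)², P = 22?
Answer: 4660368/1811095 ≈ 2.5732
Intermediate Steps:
y(q, Q) = (Q + q)²
w(O) = O/3 + 4*O³/3 (w(O) = (O + O*(O + O)²)/3 = (O + O*(2*O)²)/3 = (O + O*(4*O²))/3 = (O + 4*O³)/3 = O/3 + 4*O³/3)
-46/w(P) + 438/170 = -46*3/(22*(1 + 4*22²)) + 438/170 = -46*3/(22*(1 + 4*484)) + 438*(1/170) = -46*3/(22*(1 + 1936)) + 219/85 = -46/((⅓)*22*1937) + 219/85 = -46/42614/3 + 219/85 = -46*3/42614 + 219/85 = -69/21307 + 219/85 = 4660368/1811095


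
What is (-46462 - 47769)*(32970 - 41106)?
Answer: 766663416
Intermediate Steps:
(-46462 - 47769)*(32970 - 41106) = -94231*(-8136) = 766663416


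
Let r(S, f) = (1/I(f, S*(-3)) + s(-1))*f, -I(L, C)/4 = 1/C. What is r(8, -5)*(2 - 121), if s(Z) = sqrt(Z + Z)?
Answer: 3570 + 595*I*sqrt(2) ≈ 3570.0 + 841.46*I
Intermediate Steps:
I(L, C) = -4/C
s(Z) = sqrt(2)*sqrt(Z) (s(Z) = sqrt(2*Z) = sqrt(2)*sqrt(Z))
r(S, f) = f*(3*S/4 + I*sqrt(2)) (r(S, f) = (1/(-4*(-1/(3*S))) + sqrt(2)*sqrt(-1))*f = (1/(-4*(-1/(3*S))) + sqrt(2)*I)*f = (1/(-(-4)/(3*S)) + I*sqrt(2))*f = (1/(4/(3*S)) + I*sqrt(2))*f = (3*S/4 + I*sqrt(2))*f = f*(3*S/4 + I*sqrt(2)))
r(8, -5)*(2 - 121) = ((1/4)*(-5)*(3*8 + 4*I*sqrt(2)))*(2 - 121) = ((1/4)*(-5)*(24 + 4*I*sqrt(2)))*(-119) = (-30 - 5*I*sqrt(2))*(-119) = 3570 + 595*I*sqrt(2)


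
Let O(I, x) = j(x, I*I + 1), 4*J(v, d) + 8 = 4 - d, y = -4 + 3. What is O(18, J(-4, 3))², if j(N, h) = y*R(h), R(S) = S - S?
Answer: 0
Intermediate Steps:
R(S) = 0
y = -1
J(v, d) = -1 - d/4 (J(v, d) = -2 + (4 - d)/4 = -2 + (1 - d/4) = -1 - d/4)
j(N, h) = 0 (j(N, h) = -1*0 = 0)
O(I, x) = 0
O(18, J(-4, 3))² = 0² = 0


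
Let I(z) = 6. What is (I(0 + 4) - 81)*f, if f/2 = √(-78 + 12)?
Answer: -150*I*√66 ≈ -1218.6*I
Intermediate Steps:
f = 2*I*√66 (f = 2*√(-78 + 12) = 2*√(-66) = 2*(I*√66) = 2*I*√66 ≈ 16.248*I)
(I(0 + 4) - 81)*f = (6 - 81)*(2*I*√66) = -150*I*√66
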